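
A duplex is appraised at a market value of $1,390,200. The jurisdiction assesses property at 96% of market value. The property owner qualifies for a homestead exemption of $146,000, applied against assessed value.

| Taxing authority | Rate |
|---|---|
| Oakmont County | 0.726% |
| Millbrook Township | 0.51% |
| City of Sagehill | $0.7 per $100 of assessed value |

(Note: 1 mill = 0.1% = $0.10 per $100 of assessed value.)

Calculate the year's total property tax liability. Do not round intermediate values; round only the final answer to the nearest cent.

Assessed value = $1,390,200 × 0.96 = $1,334,592
Taxable value = $1,334,592 − $146,000 = $1,188,592
Oakmont County: $1,188,592 × 0.00726 = $8,629.17792
Millbrook Township: $1,188,592 × 0.0051 = $6,061.8192
City of Sagehill: $1,188,592 × 0.007 = $8,320.144
Total = $23,011.14112

$23,011.14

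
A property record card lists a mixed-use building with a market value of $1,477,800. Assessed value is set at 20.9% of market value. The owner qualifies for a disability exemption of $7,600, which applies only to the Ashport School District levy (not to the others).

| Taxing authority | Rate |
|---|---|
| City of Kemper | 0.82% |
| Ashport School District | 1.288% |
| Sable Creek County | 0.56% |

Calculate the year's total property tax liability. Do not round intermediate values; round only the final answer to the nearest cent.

Assessed value = $1,477,800 × 0.209 = $308,860.2
City of Kemper: $308,860.2 × 0.0082 = $2,532.65364
Ashport School District: ($308,860.2 − $7,600) × 0.01288 = $301,260.2 × 0.01288 = $3,880.231376
Sable Creek County: $308,860.2 × 0.0056 = $1,729.61712
Total = $8,142.502136

$8,142.50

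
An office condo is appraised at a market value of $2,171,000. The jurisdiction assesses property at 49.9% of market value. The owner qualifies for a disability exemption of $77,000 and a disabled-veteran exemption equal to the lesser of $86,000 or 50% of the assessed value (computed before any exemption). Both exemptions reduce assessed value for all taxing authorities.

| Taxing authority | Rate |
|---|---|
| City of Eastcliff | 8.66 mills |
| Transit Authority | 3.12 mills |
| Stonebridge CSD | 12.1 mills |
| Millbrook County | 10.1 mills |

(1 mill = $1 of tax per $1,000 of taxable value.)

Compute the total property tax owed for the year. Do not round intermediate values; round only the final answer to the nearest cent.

$31,272.78

Assessed value = $2,171,000 × 0.499 = $1,083,329
Disabled-veteran exemption = min($86,000, 50% × $1,083,329) = min($86,000, $541,664.5) = $86,000 (dollar cap binds)
Taxable value = $1,083,329 − $77,000 − $86,000 = $920,329
City of Eastcliff: $920,329 × 0.00866 = $7,970.04914
Transit Authority: $920,329 × 0.00312 = $2,871.42648
Stonebridge CSD: $920,329 × 0.0121 = $11,135.9809
Millbrook County: $920,329 × 0.0101 = $9,295.3229
Total = $31,272.77942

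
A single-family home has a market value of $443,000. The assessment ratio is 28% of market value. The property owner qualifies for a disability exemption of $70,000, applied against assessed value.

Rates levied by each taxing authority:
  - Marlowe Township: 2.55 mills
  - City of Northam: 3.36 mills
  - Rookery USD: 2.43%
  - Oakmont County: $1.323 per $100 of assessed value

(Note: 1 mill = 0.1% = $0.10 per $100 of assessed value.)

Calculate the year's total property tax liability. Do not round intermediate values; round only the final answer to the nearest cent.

$2,347.50

Assessed value = $443,000 × 0.28 = $124,040
Taxable value = $124,040 − $70,000 = $54,040
Marlowe Township: $54,040 × 0.00255 = $137.802
City of Northam: $54,040 × 0.00336 = $181.5744
Rookery USD: $54,040 × 0.0243 = $1,313.172
Oakmont County: $54,040 × 0.01323 = $714.9492
Total = $2,347.4976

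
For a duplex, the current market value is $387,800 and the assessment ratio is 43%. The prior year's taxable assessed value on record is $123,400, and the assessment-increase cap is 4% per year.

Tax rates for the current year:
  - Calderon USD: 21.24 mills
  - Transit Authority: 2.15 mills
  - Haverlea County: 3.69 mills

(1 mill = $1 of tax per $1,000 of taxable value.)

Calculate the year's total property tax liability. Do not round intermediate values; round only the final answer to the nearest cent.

$3,475.34

Uncapped assessed value = $387,800 × 0.43 = $166,754
Cap limit = $123,400 × 1.04 = $128,336
Taxable assessed value = min($166,754, $128,336) = $128,336 (cap binds)
Calderon USD: $128,336 × 0.02124 = $2,725.85664
Transit Authority: $128,336 × 0.00215 = $275.9224
Haverlea County: $128,336 × 0.00369 = $473.55984
Total = $3,475.33888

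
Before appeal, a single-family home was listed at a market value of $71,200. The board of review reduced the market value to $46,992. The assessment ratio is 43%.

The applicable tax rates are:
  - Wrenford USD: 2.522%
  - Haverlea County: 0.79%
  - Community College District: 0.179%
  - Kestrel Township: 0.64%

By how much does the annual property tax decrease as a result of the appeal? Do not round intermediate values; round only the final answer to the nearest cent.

Old assessed value = $71,200 × 0.43 = $30,616
New assessed value = $46,992 × 0.43 = $20,206.56
Combined rate = 0.02522 + 0.0079 + 0.00179 + 0.0064 = 0.04131
Old tax = $30,616 × 0.04131 = $1,264.74696
New tax = $20,206.56 × 0.04131 = $834.7329936
Reduction = $1,264.74696 − $834.7329936 = $430.0139664

$430.01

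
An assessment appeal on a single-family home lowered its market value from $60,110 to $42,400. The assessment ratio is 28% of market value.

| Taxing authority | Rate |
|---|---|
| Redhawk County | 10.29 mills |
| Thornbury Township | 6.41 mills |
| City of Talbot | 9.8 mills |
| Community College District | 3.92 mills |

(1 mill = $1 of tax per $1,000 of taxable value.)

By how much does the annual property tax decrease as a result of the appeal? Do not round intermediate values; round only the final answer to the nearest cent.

$150.85

Old assessed value = $60,110 × 0.28 = $16,830.8
New assessed value = $42,400 × 0.28 = $11,872
Combined rate = 0.01029 + 0.00641 + 0.0098 + 0.00392 = 0.03042
Old tax = $16,830.8 × 0.03042 = $511.992936
New tax = $11,872 × 0.03042 = $361.14624
Reduction = $511.992936 − $361.14624 = $150.846696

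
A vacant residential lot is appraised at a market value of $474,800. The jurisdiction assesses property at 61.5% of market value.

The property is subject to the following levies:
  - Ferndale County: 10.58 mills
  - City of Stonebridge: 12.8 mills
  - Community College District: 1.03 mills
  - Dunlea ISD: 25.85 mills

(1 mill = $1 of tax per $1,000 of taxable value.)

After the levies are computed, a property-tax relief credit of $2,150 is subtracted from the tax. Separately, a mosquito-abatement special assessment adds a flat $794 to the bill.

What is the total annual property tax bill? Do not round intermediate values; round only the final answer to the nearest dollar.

$13,320

Assessed value = $474,800 × 0.615 = $292,002
Ferndale County: $292,002 × 0.01058 = $3,089.38116
City of Stonebridge: $292,002 × 0.0128 = $3,737.6256
Community College District: $292,002 × 0.00103 = $300.76206
Dunlea ISD: $292,002 × 0.02585 = $7,548.2517
Levies subtotal = $14,676.02052
After credit = $14,676.02052 − $2,150 = $12,526.02052
Total = $12,526.02052 + $794 = $13,320.02052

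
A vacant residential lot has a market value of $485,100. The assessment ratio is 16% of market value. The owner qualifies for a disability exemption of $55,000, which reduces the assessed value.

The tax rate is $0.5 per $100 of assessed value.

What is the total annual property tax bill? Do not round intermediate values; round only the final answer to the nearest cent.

Assessed value = $485,100 × 0.16 = $77,616
Taxable value = $77,616 − $55,000 = $22,616
Tax = $22,616 × 0.005 = $113.08

$113.08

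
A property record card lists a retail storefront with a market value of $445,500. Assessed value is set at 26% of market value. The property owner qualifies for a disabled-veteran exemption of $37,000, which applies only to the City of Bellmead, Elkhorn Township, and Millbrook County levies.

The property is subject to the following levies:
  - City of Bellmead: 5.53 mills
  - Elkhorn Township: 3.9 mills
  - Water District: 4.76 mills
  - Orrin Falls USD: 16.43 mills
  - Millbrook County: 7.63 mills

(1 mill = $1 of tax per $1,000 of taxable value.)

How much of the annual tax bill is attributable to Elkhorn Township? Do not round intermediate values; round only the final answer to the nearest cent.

Assessed value = $445,500 × 0.26 = $115,830
Elkhorn Township taxable value = $115,830 − $37,000 = $78,830
Elkhorn Township levy = $78,830 × 0.0039 = $307.437

$307.44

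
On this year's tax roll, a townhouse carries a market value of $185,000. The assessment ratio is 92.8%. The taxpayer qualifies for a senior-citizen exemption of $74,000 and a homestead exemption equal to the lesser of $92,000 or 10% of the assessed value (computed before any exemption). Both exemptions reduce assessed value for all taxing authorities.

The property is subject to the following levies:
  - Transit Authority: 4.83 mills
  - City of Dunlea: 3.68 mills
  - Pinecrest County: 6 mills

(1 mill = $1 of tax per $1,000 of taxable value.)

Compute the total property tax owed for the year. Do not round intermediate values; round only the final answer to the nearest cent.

Assessed value = $185,000 × 0.928 = $171,680
Homestead exemption = min($92,000, 10% × $171,680) = min($92,000, $17,168) = $17,168 (percentage binds)
Taxable value = $171,680 − $74,000 − $17,168 = $80,512
Transit Authority: $80,512 × 0.00483 = $388.87296
City of Dunlea: $80,512 × 0.00368 = $296.28416
Pinecrest County: $80,512 × 0.006 = $483.072
Total = $1,168.22912

$1,168.23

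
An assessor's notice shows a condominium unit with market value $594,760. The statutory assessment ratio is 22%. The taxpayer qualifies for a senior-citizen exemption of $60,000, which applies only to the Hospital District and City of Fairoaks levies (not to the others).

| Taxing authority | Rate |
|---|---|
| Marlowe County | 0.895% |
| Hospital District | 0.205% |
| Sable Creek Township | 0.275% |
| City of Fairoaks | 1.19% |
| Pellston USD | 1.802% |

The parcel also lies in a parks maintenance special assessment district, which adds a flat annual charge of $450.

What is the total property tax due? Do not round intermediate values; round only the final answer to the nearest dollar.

$5,327

Assessed value = $594,760 × 0.22 = $130,847.2
Marlowe County: $130,847.2 × 0.00895 = $1,171.08244
Hospital District: ($130,847.2 − $60,000) × 0.00205 = $70,847.2 × 0.00205 = $145.23676
Sable Creek Township: $130,847.2 × 0.00275 = $359.8298
City of Fairoaks: ($130,847.2 − $60,000) × 0.0119 = $70,847.2 × 0.0119 = $843.08168
Pellston USD: $130,847.2 × 0.01802 = $2,357.866544
Levies subtotal = $4,877.097224
Total = $4,877.097224 + $450 = $5,327.097224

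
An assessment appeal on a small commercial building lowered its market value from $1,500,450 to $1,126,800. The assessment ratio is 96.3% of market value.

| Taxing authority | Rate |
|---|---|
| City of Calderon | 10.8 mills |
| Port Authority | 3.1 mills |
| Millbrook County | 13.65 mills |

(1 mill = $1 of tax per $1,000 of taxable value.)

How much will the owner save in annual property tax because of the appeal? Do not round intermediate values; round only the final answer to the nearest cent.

$9,913.18

Old assessed value = $1,500,450 × 0.963 = $1,444,933.35
New assessed value = $1,126,800 × 0.963 = $1,085,108.4
Combined rate = 0.0108 + 0.0031 + 0.01365 = 0.02755
Old tax = $1,444,933.35 × 0.02755 = $39,807.9137925
New tax = $1,085,108.4 × 0.02755 = $29,894.73642
Reduction = $39,807.9137925 − $29,894.73642 = $9,913.1773725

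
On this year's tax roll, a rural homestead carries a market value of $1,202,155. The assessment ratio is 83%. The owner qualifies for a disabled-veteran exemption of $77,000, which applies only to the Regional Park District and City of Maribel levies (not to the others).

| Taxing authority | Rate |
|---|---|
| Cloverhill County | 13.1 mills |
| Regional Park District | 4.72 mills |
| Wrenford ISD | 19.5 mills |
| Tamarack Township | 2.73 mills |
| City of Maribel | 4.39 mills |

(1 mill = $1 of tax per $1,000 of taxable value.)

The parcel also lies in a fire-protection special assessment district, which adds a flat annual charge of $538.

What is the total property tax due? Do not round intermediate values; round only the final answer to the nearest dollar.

$44,178

Assessed value = $1,202,155 × 0.83 = $997,788.65
Cloverhill County: $997,788.65 × 0.0131 = $13,071.031315
Regional Park District: ($997,788.65 − $77,000) × 0.00472 = $920,788.65 × 0.00472 = $4,346.122428
Wrenford ISD: $997,788.65 × 0.0195 = $19,456.878675
Tamarack Township: $997,788.65 × 0.00273 = $2,723.9630145
City of Maribel: ($997,788.65 − $77,000) × 0.00439 = $920,788.65 × 0.00439 = $4,042.2621735
Levies subtotal = $43,640.257606
Total = $43,640.257606 + $538 = $44,178.257606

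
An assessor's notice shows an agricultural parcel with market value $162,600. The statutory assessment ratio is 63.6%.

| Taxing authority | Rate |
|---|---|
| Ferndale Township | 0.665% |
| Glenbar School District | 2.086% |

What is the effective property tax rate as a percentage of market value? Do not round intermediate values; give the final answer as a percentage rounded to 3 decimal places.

1.750%

Assessed value = $162,600 × 0.636 = $103,413.6
Ferndale Township: $103,413.6 × 0.00665 = $687.70044
Glenbar School District: $103,413.6 × 0.02086 = $2,157.207696
Total tax = $2,844.908136
Effective rate = $2,844.908136 ÷ $162,600 = 1.750% of market value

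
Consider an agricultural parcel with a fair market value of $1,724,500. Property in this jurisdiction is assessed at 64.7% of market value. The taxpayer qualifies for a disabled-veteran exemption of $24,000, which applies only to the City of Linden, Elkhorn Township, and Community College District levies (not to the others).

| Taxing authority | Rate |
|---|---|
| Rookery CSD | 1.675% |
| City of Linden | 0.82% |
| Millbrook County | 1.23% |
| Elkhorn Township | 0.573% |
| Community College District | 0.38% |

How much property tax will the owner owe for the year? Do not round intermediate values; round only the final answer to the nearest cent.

$51,769.34

Assessed value = $1,724,500 × 0.647 = $1,115,751.5
Rookery CSD: $1,115,751.5 × 0.01675 = $18,688.837625
City of Linden: ($1,115,751.5 − $24,000) × 0.0082 = $1,091,751.5 × 0.0082 = $8,952.3623
Millbrook County: $1,115,751.5 × 0.0123 = $13,723.74345
Elkhorn Township: ($1,115,751.5 − $24,000) × 0.00573 = $1,091,751.5 × 0.00573 = $6,255.736095
Community College District: ($1,115,751.5 − $24,000) × 0.0038 = $1,091,751.5 × 0.0038 = $4,148.6557
Total = $51,769.33517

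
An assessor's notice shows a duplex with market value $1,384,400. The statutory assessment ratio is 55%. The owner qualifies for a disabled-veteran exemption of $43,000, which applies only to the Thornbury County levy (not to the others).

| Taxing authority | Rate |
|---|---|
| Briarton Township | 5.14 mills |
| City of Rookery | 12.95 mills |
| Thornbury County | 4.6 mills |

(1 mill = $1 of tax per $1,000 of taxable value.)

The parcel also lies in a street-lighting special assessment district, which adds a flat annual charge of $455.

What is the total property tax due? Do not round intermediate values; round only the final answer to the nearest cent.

Assessed value = $1,384,400 × 0.55 = $761,420
Briarton Township: $761,420 × 0.00514 = $3,913.6988
City of Rookery: $761,420 × 0.01295 = $9,860.389
Thornbury County: ($761,420 − $43,000) × 0.0046 = $718,420 × 0.0046 = $3,304.732
Levies subtotal = $17,078.8198
Total = $17,078.8198 + $455 = $17,533.8198

$17,533.82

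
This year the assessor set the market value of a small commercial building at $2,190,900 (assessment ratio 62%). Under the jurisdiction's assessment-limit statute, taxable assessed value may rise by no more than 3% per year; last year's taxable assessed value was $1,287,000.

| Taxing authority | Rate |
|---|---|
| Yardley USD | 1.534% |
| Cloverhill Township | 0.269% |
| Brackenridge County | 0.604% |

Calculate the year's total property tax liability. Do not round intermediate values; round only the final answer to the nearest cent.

$31,907.43

Uncapped assessed value = $2,190,900 × 0.62 = $1,358,358
Cap limit = $1,287,000 × 1.03 = $1,325,610
Taxable assessed value = min($1,358,358, $1,325,610) = $1,325,610 (cap binds)
Yardley USD: $1,325,610 × 0.01534 = $20,334.8574
Cloverhill Township: $1,325,610 × 0.00269 = $3,565.8909
Brackenridge County: $1,325,610 × 0.00604 = $8,006.6844
Total = $31,907.4327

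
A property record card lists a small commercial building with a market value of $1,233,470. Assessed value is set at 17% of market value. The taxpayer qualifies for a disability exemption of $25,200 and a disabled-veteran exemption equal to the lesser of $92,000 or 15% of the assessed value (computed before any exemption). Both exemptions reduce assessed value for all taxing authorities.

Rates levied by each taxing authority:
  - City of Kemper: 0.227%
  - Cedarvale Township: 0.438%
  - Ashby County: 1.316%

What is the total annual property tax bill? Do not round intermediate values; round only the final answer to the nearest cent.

Assessed value = $1,233,470 × 0.17 = $209,689.9
Disabled-veteran exemption = min($92,000, 15% × $209,689.9) = min($92,000, $31,453.485) = $31,453.485 (percentage binds)
Taxable value = $209,689.9 − $25,200 − $31,453.485 = $153,036.415
City of Kemper: $153,036.415 × 0.00227 = $347.39266205
Cedarvale Township: $153,036.415 × 0.00438 = $670.2994977
Ashby County: $153,036.415 × 0.01316 = $2,013.9592214
Total = $3,031.65138115

$3,031.65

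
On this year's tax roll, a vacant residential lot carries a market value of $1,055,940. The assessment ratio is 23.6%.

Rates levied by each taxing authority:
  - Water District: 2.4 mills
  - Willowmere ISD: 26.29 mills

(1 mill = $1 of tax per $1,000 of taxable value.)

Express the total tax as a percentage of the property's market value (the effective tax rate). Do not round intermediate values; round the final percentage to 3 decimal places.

0.677%

Assessed value = $1,055,940 × 0.236 = $249,201.84
Water District: $249,201.84 × 0.0024 = $598.084416
Willowmere ISD: $249,201.84 × 0.02629 = $6,551.5163736
Total tax = $7,149.6007896
Effective rate = $7,149.6007896 ÷ $1,055,940 = 0.677% of market value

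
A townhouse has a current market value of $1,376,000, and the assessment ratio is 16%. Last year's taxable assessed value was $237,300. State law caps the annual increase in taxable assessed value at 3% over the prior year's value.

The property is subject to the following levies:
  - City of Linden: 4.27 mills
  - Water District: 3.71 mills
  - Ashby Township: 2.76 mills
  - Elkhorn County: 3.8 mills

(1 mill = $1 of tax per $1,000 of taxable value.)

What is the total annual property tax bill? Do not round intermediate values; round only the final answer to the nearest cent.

$3,201.13

Uncapped assessed value = $1,376,000 × 0.16 = $220,160
Cap limit = $237,300 × 1.03 = $244,419
Taxable assessed value = min($220,160, $244,419) = $220,160 (cap does not bind)
City of Linden: $220,160 × 0.00427 = $940.0832
Water District: $220,160 × 0.00371 = $816.7936
Ashby Township: $220,160 × 0.00276 = $607.6416
Elkhorn County: $220,160 × 0.0038 = $836.608
Total = $3,201.1264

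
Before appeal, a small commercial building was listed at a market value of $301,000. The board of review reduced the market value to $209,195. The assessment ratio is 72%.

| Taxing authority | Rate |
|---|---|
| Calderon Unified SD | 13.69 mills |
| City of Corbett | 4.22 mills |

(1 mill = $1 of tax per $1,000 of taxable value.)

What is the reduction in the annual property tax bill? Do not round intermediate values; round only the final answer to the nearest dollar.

Old assessed value = $301,000 × 0.72 = $216,720
New assessed value = $209,195 × 0.72 = $150,620.4
Combined rate = 0.01369 + 0.00422 = 0.01791
Old tax = $216,720 × 0.01791 = $3,881.4552
New tax = $150,620.4 × 0.01791 = $2,697.611364
Reduction = $3,881.4552 − $2,697.611364 = $1,183.843836

$1,184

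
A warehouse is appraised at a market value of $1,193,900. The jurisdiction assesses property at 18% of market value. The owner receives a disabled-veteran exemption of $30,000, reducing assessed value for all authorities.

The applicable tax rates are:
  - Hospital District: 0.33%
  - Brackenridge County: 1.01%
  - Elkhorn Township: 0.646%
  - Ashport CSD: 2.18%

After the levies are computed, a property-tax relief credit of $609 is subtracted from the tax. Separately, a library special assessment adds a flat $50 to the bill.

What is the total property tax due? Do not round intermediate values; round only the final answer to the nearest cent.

$7,144.02

Assessed value = $1,193,900 × 0.18 = $214,902
Taxable value = $214,902 − $30,000 = $184,902
Hospital District: $184,902 × 0.0033 = $610.1766
Brackenridge County: $184,902 × 0.0101 = $1,867.5102
Elkhorn Township: $184,902 × 0.00646 = $1,194.46692
Ashport CSD: $184,902 × 0.0218 = $4,030.8636
Levies subtotal = $7,703.01732
After credit = $7,703.01732 − $609 = $7,094.01732
Total = $7,094.01732 + $50 = $7,144.01732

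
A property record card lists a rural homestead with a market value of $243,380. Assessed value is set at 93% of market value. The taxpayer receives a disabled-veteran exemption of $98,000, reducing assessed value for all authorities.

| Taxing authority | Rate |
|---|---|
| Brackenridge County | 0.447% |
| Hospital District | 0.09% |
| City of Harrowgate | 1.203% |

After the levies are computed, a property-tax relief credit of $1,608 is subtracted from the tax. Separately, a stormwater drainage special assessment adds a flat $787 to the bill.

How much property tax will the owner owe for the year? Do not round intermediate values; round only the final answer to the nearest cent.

$1,412.18

Assessed value = $243,380 × 0.93 = $226,343.4
Taxable value = $226,343.4 − $98,000 = $128,343.4
Brackenridge County: $128,343.4 × 0.00447 = $573.694998
Hospital District: $128,343.4 × 0.0009 = $115.50906
City of Harrowgate: $128,343.4 × 0.01203 = $1,543.971102
Levies subtotal = $2,233.17516
After credit = $2,233.17516 − $1,608 = $625.17516
Total = $625.17516 + $787 = $1,412.17516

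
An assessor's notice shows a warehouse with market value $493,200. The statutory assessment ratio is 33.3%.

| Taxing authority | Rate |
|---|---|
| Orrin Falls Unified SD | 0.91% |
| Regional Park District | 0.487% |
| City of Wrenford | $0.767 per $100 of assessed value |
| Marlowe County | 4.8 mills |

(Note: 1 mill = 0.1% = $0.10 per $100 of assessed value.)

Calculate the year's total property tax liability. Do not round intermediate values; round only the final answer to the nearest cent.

$4,342.39

Assessed value = $493,200 × 0.333 = $164,235.6
Orrin Falls Unified SD: $164,235.6 × 0.0091 = $1,494.54396
Regional Park District: $164,235.6 × 0.00487 = $799.827372
City of Wrenford: $164,235.6 × 0.00767 = $1,259.687052
Marlowe County: $164,235.6 × 0.0048 = $788.33088
Total = $4,342.389264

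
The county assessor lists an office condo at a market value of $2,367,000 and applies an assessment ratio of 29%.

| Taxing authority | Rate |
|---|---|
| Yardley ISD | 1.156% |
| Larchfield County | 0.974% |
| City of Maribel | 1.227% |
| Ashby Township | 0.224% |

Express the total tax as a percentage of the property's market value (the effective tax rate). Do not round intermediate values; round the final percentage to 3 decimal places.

1.038%

Assessed value = $2,367,000 × 0.29 = $686,430
Yardley ISD: $686,430 × 0.01156 = $7,935.1308
Larchfield County: $686,430 × 0.00974 = $6,685.8282
City of Maribel: $686,430 × 0.01227 = $8,422.4961
Ashby Township: $686,430 × 0.00224 = $1,537.6032
Total tax = $24,581.0583
Effective rate = $24,581.0583 ÷ $2,367,000 = 1.038% of market value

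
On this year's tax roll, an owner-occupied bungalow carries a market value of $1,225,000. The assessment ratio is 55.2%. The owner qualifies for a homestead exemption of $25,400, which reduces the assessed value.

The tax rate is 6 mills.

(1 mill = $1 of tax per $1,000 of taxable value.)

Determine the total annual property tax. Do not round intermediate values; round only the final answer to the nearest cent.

$3,904.80

Assessed value = $1,225,000 × 0.552 = $676,200
Taxable value = $676,200 − $25,400 = $650,800
Tax = $650,800 × 0.006 = $3,904.8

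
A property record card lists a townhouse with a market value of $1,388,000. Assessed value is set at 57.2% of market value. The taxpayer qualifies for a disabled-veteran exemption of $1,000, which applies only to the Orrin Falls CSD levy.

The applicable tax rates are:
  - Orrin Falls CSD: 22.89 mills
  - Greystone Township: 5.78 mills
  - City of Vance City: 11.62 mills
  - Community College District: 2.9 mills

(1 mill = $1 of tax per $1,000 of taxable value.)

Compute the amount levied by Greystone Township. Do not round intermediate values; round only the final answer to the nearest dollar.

$4,589

Assessed value = $1,388,000 × 0.572 = $793,936
Greystone Township taxable value = $793,936 (exemption does not apply)
Greystone Township levy = $793,936 × 0.00578 = $4,588.95008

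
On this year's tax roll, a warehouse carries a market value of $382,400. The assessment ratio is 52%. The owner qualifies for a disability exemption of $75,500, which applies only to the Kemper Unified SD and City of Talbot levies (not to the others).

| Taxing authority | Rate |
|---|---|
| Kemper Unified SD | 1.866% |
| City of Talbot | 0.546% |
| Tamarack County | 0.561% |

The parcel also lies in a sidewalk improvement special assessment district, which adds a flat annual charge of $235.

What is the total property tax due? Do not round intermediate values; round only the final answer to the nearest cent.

$4,325.69

Assessed value = $382,400 × 0.52 = $198,848
Kemper Unified SD: ($198,848 − $75,500) × 0.01866 = $123,348 × 0.01866 = $2,301.67368
City of Talbot: ($198,848 − $75,500) × 0.00546 = $123,348 × 0.00546 = $673.48008
Tamarack County: $198,848 × 0.00561 = $1,115.53728
Levies subtotal = $4,090.69104
Total = $4,090.69104 + $235 = $4,325.69104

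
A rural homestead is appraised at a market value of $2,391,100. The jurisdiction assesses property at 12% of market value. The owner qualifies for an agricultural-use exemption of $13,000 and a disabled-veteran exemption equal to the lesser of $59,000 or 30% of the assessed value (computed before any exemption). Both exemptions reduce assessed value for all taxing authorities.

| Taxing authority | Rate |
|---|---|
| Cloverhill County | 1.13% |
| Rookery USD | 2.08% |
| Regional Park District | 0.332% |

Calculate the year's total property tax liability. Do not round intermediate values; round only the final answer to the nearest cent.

$7,612.89

Assessed value = $2,391,100 × 0.12 = $286,932
Disabled-veteran exemption = min($59,000, 30% × $286,932) = min($59,000, $86,079.6) = $59,000 (dollar cap binds)
Taxable value = $286,932 − $13,000 − $59,000 = $214,932
Cloverhill County: $214,932 × 0.0113 = $2,428.7316
Rookery USD: $214,932 × 0.0208 = $4,470.5856
Regional Park District: $214,932 × 0.00332 = $713.57424
Total = $7,612.89144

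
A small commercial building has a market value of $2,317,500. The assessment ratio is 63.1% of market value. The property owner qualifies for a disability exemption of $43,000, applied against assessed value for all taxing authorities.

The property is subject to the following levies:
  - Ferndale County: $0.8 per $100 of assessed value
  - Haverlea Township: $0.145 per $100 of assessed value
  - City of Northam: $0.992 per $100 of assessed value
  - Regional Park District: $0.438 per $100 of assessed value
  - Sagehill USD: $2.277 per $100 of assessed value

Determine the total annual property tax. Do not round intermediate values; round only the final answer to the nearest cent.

Assessed value = $2,317,500 × 0.631 = $1,462,342.5
Taxable value = $1,462,342.5 − $43,000 = $1,419,342.5
Ferndale County: $1,419,342.5 × 0.008 = $11,354.74
Haverlea Township: $1,419,342.5 × 0.00145 = $2,058.046625
City of Northam: $1,419,342.5 × 0.00992 = $14,079.8776
Regional Park District: $1,419,342.5 × 0.00438 = $6,216.72015
Sagehill USD: $1,419,342.5 × 0.02277 = $32,318.428725
Total = $11,354.74 + $2,058.046625 + $14,079.8776 + $6,216.72015 + $32,318.428725 = $66,027.8131

$66,027.81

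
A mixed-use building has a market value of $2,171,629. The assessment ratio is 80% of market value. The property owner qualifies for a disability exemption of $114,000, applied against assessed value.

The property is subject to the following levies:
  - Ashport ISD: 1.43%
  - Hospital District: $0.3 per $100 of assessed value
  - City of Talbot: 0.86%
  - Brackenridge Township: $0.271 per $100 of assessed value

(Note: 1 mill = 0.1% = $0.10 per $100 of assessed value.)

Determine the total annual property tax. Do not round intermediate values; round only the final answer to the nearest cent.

Assessed value = $2,171,629 × 0.8 = $1,737,303.2
Taxable value = $1,737,303.2 − $114,000 = $1,623,303.2
Ashport ISD: $1,623,303.2 × 0.0143 = $23,213.23576
Hospital District: $1,623,303.2 × 0.003 = $4,869.9096
City of Talbot: $1,623,303.2 × 0.0086 = $13,960.40752
Brackenridge Township: $1,623,303.2 × 0.00271 = $4,399.151672
Total = $46,442.704552

$46,442.70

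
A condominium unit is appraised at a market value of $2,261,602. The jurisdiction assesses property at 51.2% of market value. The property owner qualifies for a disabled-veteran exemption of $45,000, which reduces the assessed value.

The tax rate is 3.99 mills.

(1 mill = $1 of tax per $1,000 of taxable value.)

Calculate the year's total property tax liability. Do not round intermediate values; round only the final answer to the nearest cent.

Assessed value = $2,261,602 × 0.512 = $1,157,940.224
Taxable value = $1,157,940.224 − $45,000 = $1,112,940.224
Tax = $1,112,940.224 × 0.00399 = $4,440.63149376

$4,440.63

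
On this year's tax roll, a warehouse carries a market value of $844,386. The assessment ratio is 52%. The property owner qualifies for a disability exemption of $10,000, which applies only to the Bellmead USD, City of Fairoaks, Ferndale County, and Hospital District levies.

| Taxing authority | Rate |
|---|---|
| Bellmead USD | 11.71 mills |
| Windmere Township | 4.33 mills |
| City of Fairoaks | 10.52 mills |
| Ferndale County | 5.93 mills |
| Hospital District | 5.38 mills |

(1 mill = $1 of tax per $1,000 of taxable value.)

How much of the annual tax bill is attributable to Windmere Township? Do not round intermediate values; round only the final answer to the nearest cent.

$1,901.22

Assessed value = $844,386 × 0.52 = $439,080.72
Windmere Township taxable value = $439,080.72 (exemption does not apply)
Windmere Township levy = $439,080.72 × 0.00433 = $1,901.2195176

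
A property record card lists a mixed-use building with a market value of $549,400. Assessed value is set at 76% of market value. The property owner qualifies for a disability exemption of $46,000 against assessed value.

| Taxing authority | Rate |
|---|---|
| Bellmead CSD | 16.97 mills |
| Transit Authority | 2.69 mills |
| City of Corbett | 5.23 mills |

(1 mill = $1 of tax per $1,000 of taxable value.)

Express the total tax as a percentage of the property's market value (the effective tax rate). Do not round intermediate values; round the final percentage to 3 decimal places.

1.683%

Assessed value = $549,400 × 0.76 = $417,544
Taxable value = $417,544 − $46,000 = $371,544
Bellmead CSD: $371,544 × 0.01697 = $6,305.10168
Transit Authority: $371,544 × 0.00269 = $999.45336
City of Corbett: $371,544 × 0.00523 = $1,943.17512
Total tax = $9,247.73016
Effective rate = $9,247.73016 ÷ $549,400 = 1.683% of market value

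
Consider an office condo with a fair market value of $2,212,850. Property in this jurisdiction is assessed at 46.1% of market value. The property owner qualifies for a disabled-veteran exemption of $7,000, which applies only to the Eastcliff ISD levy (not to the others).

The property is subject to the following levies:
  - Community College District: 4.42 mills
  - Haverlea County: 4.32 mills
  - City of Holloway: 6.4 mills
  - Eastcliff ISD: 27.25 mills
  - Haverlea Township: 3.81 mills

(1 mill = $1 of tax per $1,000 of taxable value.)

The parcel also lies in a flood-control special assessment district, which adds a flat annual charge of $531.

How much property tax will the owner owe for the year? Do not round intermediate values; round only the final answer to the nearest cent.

$47,469.97

Assessed value = $2,212,850 × 0.461 = $1,020,123.85
Community College District: $1,020,123.85 × 0.00442 = $4,508.947417
Haverlea County: $1,020,123.85 × 0.00432 = $4,406.935032
City of Holloway: $1,020,123.85 × 0.0064 = $6,528.79264
Eastcliff ISD: ($1,020,123.85 − $7,000) × 0.02725 = $1,013,123.85 × 0.02725 = $27,607.6249125
Haverlea Township: $1,020,123.85 × 0.00381 = $3,886.6718685
Levies subtotal = $46,938.97187
Total = $46,938.97187 + $531 = $47,469.97187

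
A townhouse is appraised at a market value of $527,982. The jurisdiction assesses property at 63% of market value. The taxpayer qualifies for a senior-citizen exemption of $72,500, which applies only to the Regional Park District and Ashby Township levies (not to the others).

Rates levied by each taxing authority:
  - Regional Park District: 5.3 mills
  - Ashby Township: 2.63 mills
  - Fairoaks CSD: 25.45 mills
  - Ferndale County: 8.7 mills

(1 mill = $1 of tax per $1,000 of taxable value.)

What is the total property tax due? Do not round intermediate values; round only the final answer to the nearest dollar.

Assessed value = $527,982 × 0.63 = $332,628.66
Regional Park District: ($332,628.66 − $72,500) × 0.0053 = $260,128.66 × 0.0053 = $1,378.681898
Ashby Township: ($332,628.66 − $72,500) × 0.00263 = $260,128.66 × 0.00263 = $684.1383758
Fairoaks CSD: $332,628.66 × 0.02545 = $8,465.399397
Ferndale County: $332,628.66 × 0.0087 = $2,893.869342
Total = $13,422.0890128

$13,422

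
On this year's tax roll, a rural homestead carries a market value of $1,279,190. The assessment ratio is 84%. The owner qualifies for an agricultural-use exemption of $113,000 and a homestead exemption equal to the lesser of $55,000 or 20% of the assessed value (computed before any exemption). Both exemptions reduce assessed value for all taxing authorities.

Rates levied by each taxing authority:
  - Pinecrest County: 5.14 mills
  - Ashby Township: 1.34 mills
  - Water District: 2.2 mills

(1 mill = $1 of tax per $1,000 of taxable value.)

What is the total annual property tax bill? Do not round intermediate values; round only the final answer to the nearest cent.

$7,868.59

Assessed value = $1,279,190 × 0.84 = $1,074,519.6
Homestead exemption = min($55,000, 20% × $1,074,519.6) = min($55,000, $214,903.92) = $55,000 (dollar cap binds)
Taxable value = $1,074,519.6 − $113,000 − $55,000 = $906,519.6
Pinecrest County: $906,519.6 × 0.00514 = $4,659.510744
Ashby Township: $906,519.6 × 0.00134 = $1,214.736264
Water District: $906,519.6 × 0.0022 = $1,994.34312
Total = $7,868.590128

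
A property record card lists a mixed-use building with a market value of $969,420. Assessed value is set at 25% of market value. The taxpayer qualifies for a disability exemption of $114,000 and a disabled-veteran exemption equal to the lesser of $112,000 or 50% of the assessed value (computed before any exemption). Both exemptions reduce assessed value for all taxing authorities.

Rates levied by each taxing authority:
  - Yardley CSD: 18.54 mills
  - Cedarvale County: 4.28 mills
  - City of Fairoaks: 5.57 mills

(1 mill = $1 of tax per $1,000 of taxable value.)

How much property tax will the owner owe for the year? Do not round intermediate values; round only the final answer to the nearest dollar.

$464

Assessed value = $969,420 × 0.25 = $242,355
Disabled-veteran exemption = min($112,000, 50% × $242,355) = min($112,000, $121,177.5) = $112,000 (dollar cap binds)
Taxable value = $242,355 − $114,000 − $112,000 = $16,355
Yardley CSD: $16,355 × 0.01854 = $303.2217
Cedarvale County: $16,355 × 0.00428 = $69.9994
City of Fairoaks: $16,355 × 0.00557 = $91.09735
Total = $464.31845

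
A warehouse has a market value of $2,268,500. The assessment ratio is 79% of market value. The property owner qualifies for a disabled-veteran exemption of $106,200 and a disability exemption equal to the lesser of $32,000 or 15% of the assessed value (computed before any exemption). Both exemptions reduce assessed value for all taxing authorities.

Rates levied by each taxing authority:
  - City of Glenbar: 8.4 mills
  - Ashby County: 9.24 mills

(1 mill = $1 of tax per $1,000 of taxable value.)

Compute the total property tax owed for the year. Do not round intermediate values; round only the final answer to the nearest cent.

$29,175.06

Assessed value = $2,268,500 × 0.79 = $1,792,115
Disability exemption = min($32,000, 15% × $1,792,115) = min($32,000, $268,817.25) = $32,000 (dollar cap binds)
Taxable value = $1,792,115 − $106,200 − $32,000 = $1,653,915
City of Glenbar: $1,653,915 × 0.0084 = $13,892.886
Ashby County: $1,653,915 × 0.00924 = $15,282.1746
Total = $29,175.0606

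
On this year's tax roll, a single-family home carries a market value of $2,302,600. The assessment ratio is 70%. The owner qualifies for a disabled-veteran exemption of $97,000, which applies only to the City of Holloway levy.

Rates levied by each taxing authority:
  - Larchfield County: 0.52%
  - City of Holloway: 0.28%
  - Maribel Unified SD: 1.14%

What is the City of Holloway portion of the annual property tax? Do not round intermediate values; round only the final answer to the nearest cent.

$4,241.50

Assessed value = $2,302,600 × 0.7 = $1,611,820
City of Holloway taxable value = $1,611,820 − $97,000 = $1,514,820
City of Holloway levy = $1,514,820 × 0.0028 = $4,241.496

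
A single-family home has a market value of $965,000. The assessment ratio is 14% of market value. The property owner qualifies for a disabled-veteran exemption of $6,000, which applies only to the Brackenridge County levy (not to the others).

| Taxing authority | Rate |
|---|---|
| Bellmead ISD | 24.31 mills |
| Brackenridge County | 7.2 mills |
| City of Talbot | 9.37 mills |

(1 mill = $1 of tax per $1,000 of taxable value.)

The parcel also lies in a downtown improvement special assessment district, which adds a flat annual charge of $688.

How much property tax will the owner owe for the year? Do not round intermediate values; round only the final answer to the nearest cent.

$6,167.69

Assessed value = $965,000 × 0.14 = $135,100
Bellmead ISD: $135,100 × 0.02431 = $3,284.281
Brackenridge County: ($135,100 − $6,000) × 0.0072 = $129,100 × 0.0072 = $929.52
City of Talbot: $135,100 × 0.00937 = $1,265.887
Levies subtotal = $5,479.688
Total = $5,479.688 + $688 = $6,167.688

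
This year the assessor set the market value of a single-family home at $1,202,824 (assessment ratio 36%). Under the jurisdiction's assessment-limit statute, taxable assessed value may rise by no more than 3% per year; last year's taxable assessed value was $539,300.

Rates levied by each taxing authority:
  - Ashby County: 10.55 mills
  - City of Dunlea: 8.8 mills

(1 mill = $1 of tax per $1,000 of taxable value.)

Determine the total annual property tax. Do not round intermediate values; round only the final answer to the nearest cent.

$8,378.87

Uncapped assessed value = $1,202,824 × 0.36 = $433,016.64
Cap limit = $539,300 × 1.03 = $555,479
Taxable assessed value = min($433,016.64, $555,479) = $433,016.64 (cap does not bind)
Ashby County: $433,016.64 × 0.01055 = $4,568.325552
City of Dunlea: $433,016.64 × 0.0088 = $3,810.546432
Total = $8,378.871984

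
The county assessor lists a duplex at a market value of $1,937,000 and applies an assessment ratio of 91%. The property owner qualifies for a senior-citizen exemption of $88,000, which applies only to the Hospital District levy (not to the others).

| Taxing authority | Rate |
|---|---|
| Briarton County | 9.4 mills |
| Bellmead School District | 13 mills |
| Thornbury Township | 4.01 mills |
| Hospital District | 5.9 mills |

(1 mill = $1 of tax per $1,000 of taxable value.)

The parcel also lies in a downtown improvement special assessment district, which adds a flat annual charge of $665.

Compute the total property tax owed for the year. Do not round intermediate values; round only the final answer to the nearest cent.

Assessed value = $1,937,000 × 0.91 = $1,762,670
Briarton County: $1,762,670 × 0.0094 = $16,569.098
Bellmead School District: $1,762,670 × 0.013 = $22,914.71
Thornbury Township: $1,762,670 × 0.00401 = $7,068.3067
Hospital District: ($1,762,670 − $88,000) × 0.0059 = $1,674,670 × 0.0059 = $9,880.553
Levies subtotal = $56,432.6677
Total = $56,432.6677 + $665 = $57,097.6677

$57,097.67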